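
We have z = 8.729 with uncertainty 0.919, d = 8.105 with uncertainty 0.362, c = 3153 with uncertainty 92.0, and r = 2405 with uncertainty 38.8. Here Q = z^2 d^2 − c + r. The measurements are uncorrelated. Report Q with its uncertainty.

4257 ± 1150

Let p = z^2·d^2 = 5005. δp/p = √((2·δz/z)² + (2·δd/d)²) = √(0.0443 + 0.00798) = 0.229, so δp = 1140.
Q = p − c + r: δQ = √(δp² + δc² + δr²) = √(1.31e+06 + 8460 + 1510) = 1150
Q = 4257.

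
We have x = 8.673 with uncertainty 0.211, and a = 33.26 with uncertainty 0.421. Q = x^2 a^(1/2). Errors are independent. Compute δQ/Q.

0.0491

Products/powers → add relative errors in quadrature, weighted by exponent:
  (2·δx/x)² = (2×0.0243)² = 0.00237;  (½·δa/a)² = (0.5×0.0127)² = 4.01e-05
δQ/Q = √(0.00241) = 0.0491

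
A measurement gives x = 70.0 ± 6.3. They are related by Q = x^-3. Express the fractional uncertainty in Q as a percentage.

27.0%

Since Q is a product/quotient, work with relative uncertainties:
  (-3·δx/x)² = (-3×0.0900)² = 0.0729
δQ/Q = √(0.0729) = 0.270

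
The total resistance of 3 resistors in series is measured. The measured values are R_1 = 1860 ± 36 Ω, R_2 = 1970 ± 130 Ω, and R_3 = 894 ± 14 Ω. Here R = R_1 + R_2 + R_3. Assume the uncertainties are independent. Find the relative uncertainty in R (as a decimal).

0.0287

R is a linear combination, so absolute uncertainties add in quadrature:
  (δR_1)² = 1300;  (δR_2)² = 16900;  (δR_3)² = 196
δR = √(18400) = 136 Ω
R = 4720 Ω, so δR/R = 136/4720 = 0.0287.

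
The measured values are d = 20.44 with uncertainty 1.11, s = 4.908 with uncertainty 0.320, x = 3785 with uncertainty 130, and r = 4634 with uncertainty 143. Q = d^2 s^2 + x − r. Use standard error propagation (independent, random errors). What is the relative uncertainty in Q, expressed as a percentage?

Let p = d^2·s^2 = 10060. δp/p = √((2·δd/d)² + (2·δs/s)²) = √(0.0118 + 0.0170) = 0.170, so δp = 1710.
Q = p + x − r: δQ = √(δp² + δx² + δr²) = √(2.92e+06 + 16900 + 20400) = 1720
Q = 9215, so δQ/Q = 1720/9215 = 0.187.

18.7%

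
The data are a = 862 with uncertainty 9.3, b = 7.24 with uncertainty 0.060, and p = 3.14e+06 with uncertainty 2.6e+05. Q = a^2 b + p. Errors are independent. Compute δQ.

2.88e+05

Let w = a^2·b = 5.38e+06. δw/w = √((2·δa/a)² + (1·δb/b)²) = √(0.000466 + 6.87e-05) = 0.0231, so δw = 1.24e+05.
Q = w + p: δQ = √(δw² + δp²) = √(1.55e+10 + 6.76e+10) = 2.88e+05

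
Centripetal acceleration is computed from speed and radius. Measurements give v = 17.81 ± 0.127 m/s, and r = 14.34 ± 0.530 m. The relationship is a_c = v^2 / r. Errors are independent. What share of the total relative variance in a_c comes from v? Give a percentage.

(δa_c/a_c)² = (2·δv/v)² + (-1·δr/r)²
  v term: (2×0.00713)² = 0.000203
  r term: (-1×0.0370)² = 0.00137
Total = 0.00157. Share from v = 0.000203/0.00157 = 0.130.

13.0%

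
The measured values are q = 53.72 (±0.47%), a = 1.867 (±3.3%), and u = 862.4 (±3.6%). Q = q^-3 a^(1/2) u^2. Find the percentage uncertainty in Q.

7.52%

Each factor contributes (exponent × relative error)² to (δQ/Q)²:
  (-3·δq/q)² = (-3×0.00470)² = 0.000199;  (½·δa/a)² = (0.5×0.0330)² = 0.000272;  (2·δu/u)² = (2×0.0360)² = 0.00518
δQ/Q = √(0.00566) = 0.0752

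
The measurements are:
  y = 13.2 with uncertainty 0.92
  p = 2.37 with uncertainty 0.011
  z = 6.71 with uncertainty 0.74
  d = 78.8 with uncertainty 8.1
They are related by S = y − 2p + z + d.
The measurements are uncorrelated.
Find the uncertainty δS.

8.19

S is a linear combination, so absolute uncertainties add in quadrature:
  (δy)² = 0.846;  (2·δp)² = 0.000484;  (δz)² = 0.548;  (δd)² = 65.6
δS = √(67.0) = 8.19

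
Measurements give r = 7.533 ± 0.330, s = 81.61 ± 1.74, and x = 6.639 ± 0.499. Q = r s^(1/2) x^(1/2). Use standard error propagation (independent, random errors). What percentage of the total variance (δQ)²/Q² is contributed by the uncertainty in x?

41.0%

(δQ/Q)² = (1·δr/r)² + (½·δs/s)² + (½·δx/x)²
  r term: (1×0.0438)² = 0.00192
  s term: (0.5×0.0213)² = 0.000114
  x term: (0.5×0.0752)² = 0.00141
Total = 0.00345. Share from x = 0.00141/0.00345 = 0.410.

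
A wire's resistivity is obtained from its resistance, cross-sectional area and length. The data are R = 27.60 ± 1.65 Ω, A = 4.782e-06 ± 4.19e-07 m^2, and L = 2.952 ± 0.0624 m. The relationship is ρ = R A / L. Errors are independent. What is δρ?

4.84e-06 Ω·m

ρ is a product of powers, so relative uncertainties combine in quadrature:
  (1·δR/R)² = (1×0.0598)² = 0.00357;  (1·δA/A)² = (1×0.0876)² = 0.00768;  (-1·δL/L)² = (-1×0.0211)² = 0.000447
δρ/ρ = √(0.0117) = 0.108
ρ = 4.471e-05 Ω·m, so δρ = 0.108 × 4.471e-05 = 4.84e-06 Ω·m.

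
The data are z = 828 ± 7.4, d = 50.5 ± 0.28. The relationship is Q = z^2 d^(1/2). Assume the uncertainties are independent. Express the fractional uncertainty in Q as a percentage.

1.81%

Each factor contributes (exponent × relative error)² to (δQ/Q)²:
  (2·δz/z)² = (2×0.00894)² = 0.000319;  (½·δd/d)² = (0.5×0.00554)² = 7.69e-06
δQ/Q = √(0.000327) = 0.0181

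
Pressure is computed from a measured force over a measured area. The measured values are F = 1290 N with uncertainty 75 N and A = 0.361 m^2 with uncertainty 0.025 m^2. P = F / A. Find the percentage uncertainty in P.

Products/powers → add relative errors in quadrature, weighted by exponent:
  (1·δF/F)² = (1×0.0581)² = 0.00338;  (-1·δA/A)² = (-1×0.0693)² = 0.00480
δP/P = √(0.00818) = 0.0904

9.04%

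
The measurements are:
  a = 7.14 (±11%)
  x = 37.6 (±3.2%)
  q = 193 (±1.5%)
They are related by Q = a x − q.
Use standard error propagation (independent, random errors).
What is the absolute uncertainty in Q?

30.9

Let p = a·x = 268. δp/p = √((1·δa/a)² + (1·δx/x)²) = √(0.0121 + 0.00102) = 0.115, so δp = 30.8.
Q = p − q: δQ = √(δp² + δq²) = √(946 + 8.38) = 30.9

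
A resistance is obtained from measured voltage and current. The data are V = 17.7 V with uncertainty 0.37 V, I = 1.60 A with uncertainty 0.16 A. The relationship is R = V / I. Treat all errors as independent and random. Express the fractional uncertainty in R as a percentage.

Each factor contributes (exponent × relative error)² to (δR/R)²:
  (1·δV/V)² = (1×0.0209)² = 0.000437;  (-1·δI/I)² = (-1×0.100)² = 0.0100
δR/R = √(0.0104) = 0.102

10.2%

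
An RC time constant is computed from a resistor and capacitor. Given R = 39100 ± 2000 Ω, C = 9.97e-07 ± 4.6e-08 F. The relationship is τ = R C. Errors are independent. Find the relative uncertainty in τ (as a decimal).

For a monomial τ ∝ R, C, fractional errors add in quadrature:
  (1·δR/R)² = (1×0.0512)² = 0.00262;  (1·δC/C)² = (1×0.0461)² = 0.00213
δτ/τ = √(0.00475) = 0.0689

0.0689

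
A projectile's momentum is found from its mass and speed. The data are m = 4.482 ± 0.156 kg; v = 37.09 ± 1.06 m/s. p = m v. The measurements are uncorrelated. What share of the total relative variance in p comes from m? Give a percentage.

(δp/p)² = (1·δm/m)² + (1·δv/v)²
  m term: (1×0.0348)² = 0.00121
  v term: (1×0.0286)² = 0.000817
Total = 0.00203. Share from m = 0.00121/0.00203 = 0.597.

59.7%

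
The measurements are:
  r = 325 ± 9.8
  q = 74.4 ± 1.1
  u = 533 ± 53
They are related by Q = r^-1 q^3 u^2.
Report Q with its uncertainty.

(3.60 ± 0.742) × 10^8

Since Q is a product/quotient, work with relative uncertainties:
  (-1·δr/r)² = (-1×0.0302)² = 0.000909;  (3·δq/q)² = (3×0.0148)² = 0.00197;  (2·δu/u)² = (2×0.0994)² = 0.0396
δQ/Q = √(0.0424) = 0.206
Q = 3.6e+08, so δQ = 0.206 × 3.6e+08 = 7.42e+07.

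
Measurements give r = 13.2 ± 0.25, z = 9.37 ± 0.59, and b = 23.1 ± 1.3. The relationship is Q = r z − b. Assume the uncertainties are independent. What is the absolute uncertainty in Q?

8.24

Let p = r·z = 124. δp/p = √((1·δr/r)² + (1·δz/z)²) = √(0.000359 + 0.00396) = 0.0658, so δp = 8.13.
Q = p − b: δQ = √(δp² + δb²) = √(66.1 + 1.69) = 8.24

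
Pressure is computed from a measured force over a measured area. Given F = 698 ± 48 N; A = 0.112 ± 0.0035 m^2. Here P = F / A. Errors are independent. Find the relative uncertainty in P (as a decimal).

0.0755

Since P is a product/quotient, work with relative uncertainties:
  (1·δF/F)² = (1×0.0688)² = 0.00473;  (-1·δA/A)² = (-1×0.0312)² = 0.000977
δP/P = √(0.00571) = 0.0755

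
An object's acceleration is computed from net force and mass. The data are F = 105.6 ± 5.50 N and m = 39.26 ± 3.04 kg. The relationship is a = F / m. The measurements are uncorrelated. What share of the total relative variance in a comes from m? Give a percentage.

(δa/a)² = (1·δF/F)² + (-1·δm/m)²
  F term: (1×0.0521)² = 0.00271
  m term: (-1×0.0774)² = 0.00600
Total = 0.00871. Share from m = 0.00600/0.00871 = 0.689.

68.9%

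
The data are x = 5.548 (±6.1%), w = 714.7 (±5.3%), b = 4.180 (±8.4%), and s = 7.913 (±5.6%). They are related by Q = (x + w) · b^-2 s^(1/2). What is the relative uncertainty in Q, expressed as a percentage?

Let u = x + w = 720.2. δu = √(δx² + δw²) = √(0.115 + 1430) = 37.9, so δu/u = 0.0526.
Q is then a monomial in u, b, s:
δQ/Q = √((δu/u)² + (-2·δb/b)² + (½·δs/s)²) = √(0.00277 + 0.0282 + 0.000784) = 0.178

17.8%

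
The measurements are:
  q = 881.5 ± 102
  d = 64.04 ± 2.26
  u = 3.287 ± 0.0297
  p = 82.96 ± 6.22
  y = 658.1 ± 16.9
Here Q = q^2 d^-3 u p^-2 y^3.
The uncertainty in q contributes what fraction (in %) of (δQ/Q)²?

57.4%

(δQ/Q)² = (2·δq/q)² + (-3·δd/d)² + (1·δu/u)² + (-2·δp/p)² + (3·δy/y)²
  q term: (2×0.116)² = 0.0536
  d term: (-3×0.0353)² = 0.0112
  u term: (1×0.00904)² = 8.16e-05
  p term: (-2×0.0750)² = 0.0225
  y term: (3×0.0257)² = 0.00594
Total = 0.0933. Share from q = 0.0536/0.0933 = 0.574.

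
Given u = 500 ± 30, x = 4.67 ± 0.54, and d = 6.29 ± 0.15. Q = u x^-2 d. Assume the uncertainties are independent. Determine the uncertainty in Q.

34.6

Products/powers → add relative errors in quadrature, weighted by exponent:
  (1·δu/u)² = (1×0.0600)² = 0.00360;  (-2·δx/x)² = (-2×0.116)² = 0.0535;  (1·δd/d)² = (1×0.0238)² = 0.000569
δQ/Q = √(0.0577) = 0.240
Q = 144, so δQ = 0.240 × 144 = 34.6.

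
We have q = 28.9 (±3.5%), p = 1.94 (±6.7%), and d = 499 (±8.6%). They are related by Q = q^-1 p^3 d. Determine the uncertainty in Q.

Each factor contributes (exponent × relative error)² to (δQ/Q)²:
  (-1·δq/q)² = (-1×0.0350)² = 0.00123;  (3·δp/p)² = (3×0.0670)² = 0.0404;  (1·δd/d)² = (1×0.0860)² = 0.00740
δQ/Q = √(0.0490) = 0.221
Q = 126, so δQ = 0.221 × 126 = 27.9.

27.9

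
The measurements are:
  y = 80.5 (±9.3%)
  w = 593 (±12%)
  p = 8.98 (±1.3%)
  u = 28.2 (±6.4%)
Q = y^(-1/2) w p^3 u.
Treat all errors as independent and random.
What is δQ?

For a monomial Q ∝ y^(-1/2), w, p^3, u, fractional errors add in quadrature:
  (−½·δy/y)² = (-0.5×0.0930)² = 0.00216;  (1·δw/w)² = (1×0.120)² = 0.0144;  (3·δp/p)² = (3×0.0130)² = 0.00152;  (1·δu/u)² = (1×0.0640)² = 0.00410
δQ/Q = √(0.0222) = 0.149
Q = 1.35e+06, so δQ = 0.149 × 1.35e+06 = 2.01e+05.

2.01e+05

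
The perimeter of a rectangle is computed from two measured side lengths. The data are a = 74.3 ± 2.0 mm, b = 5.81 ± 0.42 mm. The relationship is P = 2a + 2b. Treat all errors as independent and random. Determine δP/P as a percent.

For a sum/difference, combine absolute errors in quadrature:
  (2·δa)² = 16.0;  (2·δb)² = 0.706
δP = √(16.7) = 4.09 mm
P = 160 mm, so δP/P = 4.09/160 = 0.0255.

2.55%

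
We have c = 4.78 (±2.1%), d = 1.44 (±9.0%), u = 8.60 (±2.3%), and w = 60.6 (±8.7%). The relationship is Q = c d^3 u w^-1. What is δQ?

0.578

Each factor contributes (exponent × relative error)² to (δQ/Q)²:
  (1·δc/c)² = (1×0.0210)² = 0.000441;  (3·δd/d)² = (3×0.0900)² = 0.0729;  (1·δu/u)² = (1×0.0230)² = 0.000529;  (-1·δw/w)² = (-1×0.0870)² = 0.00757
δQ/Q = √(0.0814) = 0.285
Q = 2.03, so δQ = 0.285 × 2.03 = 0.578.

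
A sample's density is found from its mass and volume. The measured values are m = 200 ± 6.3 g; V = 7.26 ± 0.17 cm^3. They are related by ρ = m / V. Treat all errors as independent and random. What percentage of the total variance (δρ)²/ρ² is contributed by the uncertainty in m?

(δρ/ρ)² = (1·δm/m)² + (-1·δV/V)²
  m term: (1×0.0315)² = 0.000992
  V term: (-1×0.0234)² = 0.000548
Total = 0.00154. Share from m = 0.000992/0.00154 = 0.644.

64.4%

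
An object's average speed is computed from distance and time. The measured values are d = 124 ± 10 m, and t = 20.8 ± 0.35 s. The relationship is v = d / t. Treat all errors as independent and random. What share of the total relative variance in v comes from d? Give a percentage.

(δv/v)² = (1·δd/d)² + (-1·δt/t)²
  d term: (1×0.0806)² = 0.00650
  t term: (-1×0.0168)² = 0.000283
Total = 0.00679. Share from d = 0.00650/0.00679 = 0.958.

95.8%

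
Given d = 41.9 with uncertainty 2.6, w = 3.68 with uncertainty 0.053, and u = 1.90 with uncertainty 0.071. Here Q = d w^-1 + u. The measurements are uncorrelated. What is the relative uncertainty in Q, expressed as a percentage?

5.49%

Let p = d·w^-1 = 11.4. δp/p = √((1·δd/d)² + (-1·δw/w)²) = √(0.00385 + 0.000207) = 0.0637, so δp = 0.725.
Q = p + u: δQ = √(δp² + δu²) = √(0.526 + 0.00504) = 0.729
Q = 13.3, so δQ/Q = 0.729/13.3 = 0.0549.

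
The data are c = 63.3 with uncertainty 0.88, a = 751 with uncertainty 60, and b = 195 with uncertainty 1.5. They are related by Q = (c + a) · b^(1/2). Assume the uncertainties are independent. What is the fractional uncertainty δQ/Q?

Let u = c + a = 814. δu = √(δc² + δa²) = √(0.774 + 3600) = 60.0, so δu/u = 0.0737.
Q is then a monomial in u, b:
δQ/Q = √((δu/u)² + (½·δb/b)²) = √(0.00543 + 1.48e-05) = 0.0738

0.0738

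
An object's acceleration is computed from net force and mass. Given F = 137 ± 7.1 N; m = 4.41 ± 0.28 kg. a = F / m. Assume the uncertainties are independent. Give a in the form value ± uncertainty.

a is a product of powers, so relative uncertainties combine in quadrature:
  (1·δF/F)² = (1×0.0518)² = 0.00269;  (-1·δm/m)² = (-1×0.0635)² = 0.00403
δa/a = √(0.00672) = 0.0820
a = 31.1 m/s^2, so δa = 0.0820 × 31.1 = 2.55 m/s^2.

31.1 ± 2.55 m/s^2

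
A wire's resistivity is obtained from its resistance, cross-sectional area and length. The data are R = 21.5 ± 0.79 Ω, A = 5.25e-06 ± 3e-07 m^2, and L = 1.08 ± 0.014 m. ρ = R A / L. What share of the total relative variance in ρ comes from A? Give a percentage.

(δρ/ρ)² = (1·δR/R)² + (1·δA/A)² + (-1·δL/L)²
  R term: (1×0.0367)² = 0.00135
  A term: (1×0.0571)² = 0.00327
  L term: (-1×0.0130)² = 0.000168
Total = 0.00478. Share from A = 0.00327/0.00478 = 0.683.

68.3%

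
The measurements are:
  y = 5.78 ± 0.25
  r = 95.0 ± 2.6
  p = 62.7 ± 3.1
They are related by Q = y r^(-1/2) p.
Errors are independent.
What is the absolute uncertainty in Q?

Relative error in a monomial: (δQ/Q)² = Σ (nᵢ · δxᵢ/xᵢ)².
  (1·δy/y)² = (1×0.0433)² = 0.00187;  (−½·δr/r)² = (-0.5×0.0274)² = 0.000187;  (1·δp/p)² = (1×0.0494)² = 0.00244
δQ/Q = √(0.00450) = 0.0671
Q = 37.2, so δQ = 0.0671 × 37.2 = 2.49.

2.49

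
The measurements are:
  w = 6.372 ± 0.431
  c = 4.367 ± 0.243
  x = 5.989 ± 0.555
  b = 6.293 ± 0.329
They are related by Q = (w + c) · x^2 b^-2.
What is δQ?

2.12

Let u = w + c = 10.74. δu = √(δw² + δc²) = √(0.186 + 0.0590) = 0.495, so δu/u = 0.0461.
Q is then a monomial in u, x, b:
δQ/Q = √((δu/u)² + (2·δx/x)² + (-2·δb/b)²) = √(0.00212 + 0.0344 + 0.0109) = 0.218
Q = 9.727, so δQ = 0.218 × 9.727 = 2.12.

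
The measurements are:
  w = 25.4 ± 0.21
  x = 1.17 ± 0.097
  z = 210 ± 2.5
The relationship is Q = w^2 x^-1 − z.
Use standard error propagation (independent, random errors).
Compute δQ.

Let p = w^2·x^-1 = 551. δp/p = √((2·δw/w)² + (-1·δx/x)²) = √(0.000273 + 0.00687) = 0.0845, so δp = 46.6.
Q = p − z: δQ = √(δp² + δz²) = √(2170 + 6.25) = 46.7

46.7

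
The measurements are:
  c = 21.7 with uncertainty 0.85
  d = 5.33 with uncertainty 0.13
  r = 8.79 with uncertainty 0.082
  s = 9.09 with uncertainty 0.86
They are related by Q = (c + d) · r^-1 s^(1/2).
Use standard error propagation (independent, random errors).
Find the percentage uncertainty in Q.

Let u = c + d = 27.0. δu = √(δc² + δd²) = √(0.722 + 0.0169) = 0.860, so δu/u = 0.0318.
Q is then a monomial in u, r, s:
δQ/Q = √((δu/u)² + (-1·δr/r)² + (½·δs/s)²) = √(0.00101 + 8.7e-05 + 0.00224) = 0.0578

5.78%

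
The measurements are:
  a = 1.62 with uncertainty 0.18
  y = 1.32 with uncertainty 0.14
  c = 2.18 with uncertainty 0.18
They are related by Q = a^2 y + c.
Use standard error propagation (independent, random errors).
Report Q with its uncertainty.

5.64 ± 0.872

Let p = a^2·y = 3.46. δp/p = √((2·δa/a)² + (1·δy/y)²) = √(0.0494 + 0.0112) = 0.246, so δp = 0.853.
Q = p + c: δQ = √(δp² + δc²) = √(0.728 + 0.0324) = 0.872
Q = 5.64.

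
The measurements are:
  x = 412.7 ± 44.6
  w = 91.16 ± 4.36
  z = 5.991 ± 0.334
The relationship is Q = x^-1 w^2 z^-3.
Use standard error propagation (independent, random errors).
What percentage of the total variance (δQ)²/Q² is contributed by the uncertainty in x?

23.9%

(δQ/Q)² = (-1·δx/x)² + (2·δw/w)² + (-3·δz/z)²
  x term: (-1×0.108)² = 0.0117
  w term: (2×0.0478)² = 0.00915
  z term: (-3×0.0558)² = 0.0280
Total = 0.0488. Share from x = 0.0117/0.0488 = 0.239.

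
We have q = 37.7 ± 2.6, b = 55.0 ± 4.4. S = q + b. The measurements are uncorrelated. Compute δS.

5.11

Sums and differences: (δS)² = Σ (cᵢ δxᵢ)².
  (δq)² = 6.76;  (δb)² = 19.4
δS = √(26.1) = 5.11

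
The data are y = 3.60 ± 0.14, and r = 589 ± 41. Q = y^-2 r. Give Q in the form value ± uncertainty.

Each factor contributes (exponent × relative error)² to (δQ/Q)²:
  (-2·δy/y)² = (-2×0.0389)² = 0.00605;  (1·δr/r)² = (1×0.0696)² = 0.00485
δQ/Q = √(0.0109) = 0.104
Q = 45.4, so δQ = 0.104 × 45.4 = 4.74.

45.4 ± 4.74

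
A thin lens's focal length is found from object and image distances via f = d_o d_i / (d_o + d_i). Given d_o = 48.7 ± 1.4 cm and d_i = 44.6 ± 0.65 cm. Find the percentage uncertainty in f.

1.57%

∂f/∂d_o = (d_i/(d_o+d_i))² = 0.229;  ∂f/∂d_i = (d_o/(d_o+d_i))² = 0.272
δf = √((∂f/∂d_o · δd_o)² + (∂f/∂d_i · δd_i)²) = √(0.102 + 0.0314) = 0.366 cm
f = 23.3 cm, so δf/f = 0.366/23.3 = 0.0157.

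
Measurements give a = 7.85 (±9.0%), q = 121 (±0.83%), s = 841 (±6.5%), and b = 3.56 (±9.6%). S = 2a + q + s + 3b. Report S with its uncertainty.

988 ± 54.7

Each term contributes (cᵢ δxᵢ)² to (δS)²:
  (2·δa)² = 2.00;  (δq)² = 1.01;  (δs)² = 2990;  (3·δb)² = 1.05
δS = √(2990) = 54.7
S = 988.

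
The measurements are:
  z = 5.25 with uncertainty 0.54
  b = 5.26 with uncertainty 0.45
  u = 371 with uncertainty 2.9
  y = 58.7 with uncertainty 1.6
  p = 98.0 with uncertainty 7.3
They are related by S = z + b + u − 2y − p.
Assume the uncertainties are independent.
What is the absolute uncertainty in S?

8.51

S is a linear combination, so absolute uncertainties add in quadrature:
  (δz)² = 0.292;  (δb)² = 0.203;  (δu)² = 8.41;  (2·δy)² = 10.2;  (δp)² = 53.3
δS = √(72.4) = 8.51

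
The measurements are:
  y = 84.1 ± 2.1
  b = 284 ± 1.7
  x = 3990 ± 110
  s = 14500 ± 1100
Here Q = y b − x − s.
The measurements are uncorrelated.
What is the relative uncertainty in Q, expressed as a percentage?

Let p = y·b = 23900. δp/p = √((1·δy/y)² + (1·δb/b)²) = √(0.000624 + 3.58e-05) = 0.0257, so δp = 613.
Q = p − x − s: δQ = √(δp² + δx² + δs²) = √(3.76e+05 + 12100 + 1.21e+06) = 1260
Q = 5390, so δQ/Q = 1260/5390 = 0.234.

23.4%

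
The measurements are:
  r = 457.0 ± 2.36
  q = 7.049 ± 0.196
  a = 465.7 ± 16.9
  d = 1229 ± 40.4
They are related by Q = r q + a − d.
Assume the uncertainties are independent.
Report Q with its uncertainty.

2458 ± 101

Let p = r·q = 3221. δp/p = √((1·δr/r)² + (1·δq/q)²) = √(2.67e-05 + 0.000773) = 0.0283, so δp = 91.1.
Q = p + a − d: δQ = √(δp² + δa² + δd²) = √(8300 + 286 + 1630) = 101
Q = 2458.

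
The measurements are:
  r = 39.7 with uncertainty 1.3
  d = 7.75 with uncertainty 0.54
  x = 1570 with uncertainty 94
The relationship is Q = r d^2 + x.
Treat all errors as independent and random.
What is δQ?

354

Let p = r·d^2 = 2380. δp/p = √((1·δr/r)² + (2·δd/d)²) = √(0.00107 + 0.0194) = 0.143, so δp = 341.
Q = p + x: δQ = √(δp² + δx²) = √(1.17e+05 + 8840) = 354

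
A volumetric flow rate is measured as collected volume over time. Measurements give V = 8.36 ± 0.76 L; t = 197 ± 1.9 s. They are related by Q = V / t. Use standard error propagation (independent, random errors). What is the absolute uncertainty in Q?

Each factor contributes (exponent × relative error)² to (δQ/Q)²:
  (1·δV/V)² = (1×0.0909)² = 0.00826;  (-1·δt/t)² = (-1×0.00964)² = 9.3e-05
δQ/Q = √(0.00836) = 0.0914
Q = 0.0424 L/s, so δQ = 0.0914 × 0.0424 = 0.00388 L/s.

0.00388 L/s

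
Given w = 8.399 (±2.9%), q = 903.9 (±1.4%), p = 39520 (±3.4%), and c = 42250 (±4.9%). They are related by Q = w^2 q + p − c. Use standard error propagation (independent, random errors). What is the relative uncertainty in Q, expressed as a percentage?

7.43%

Let h = w^2·q = 63760. δh/h = √((2·δw/w)² + (1·δq/q)²) = √(0.00336 + 0.000196) = 0.0597, so δh = 3800.
Q = h + p − c: δQ = √(δh² + δp² + δc²) = √(1.45e+07 + 1.81e+06 + 4.29e+06) = 4530
Q = 61030, so δQ/Q = 4530/61030 = 0.0743.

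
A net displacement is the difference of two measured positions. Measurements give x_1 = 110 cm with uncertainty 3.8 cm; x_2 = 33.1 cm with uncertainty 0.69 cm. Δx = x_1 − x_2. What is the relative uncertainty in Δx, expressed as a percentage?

5.02%

Δx is a linear combination, so absolute uncertainties add in quadrature:
  (δx_1)² = 14.4;  (δx_2)² = 0.476
δΔx = √(14.9) = 3.86 cm
Δx = 76.9 cm, so δΔx/Δx = 3.86/76.9 = 0.0502.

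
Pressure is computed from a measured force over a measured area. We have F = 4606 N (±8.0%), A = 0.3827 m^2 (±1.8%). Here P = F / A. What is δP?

For a monomial P ∝ F, A^-1, fractional errors add in quadrature:
  (1·δF/F)² = (1×0.0800)² = 0.00640;  (-1·δA/A)² = (-1×0.0180)² = 0.000324
δP/P = √(0.00672) = 0.0820
P = 12040 Pa, so δP = 0.0820 × 12040 = 987 Pa.

987 Pa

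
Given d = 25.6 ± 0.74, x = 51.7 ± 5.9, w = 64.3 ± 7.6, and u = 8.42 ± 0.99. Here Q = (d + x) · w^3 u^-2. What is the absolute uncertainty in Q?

1.25e+05

Let h = d + x = 77.3. δh = √(δd² + δx²) = √(0.548 + 34.8) = 5.95, so δh/h = 0.0769.
Q is then a monomial in h, w, u:
δQ/Q = √((δh/h)² + (3·δw/w)² + (-2·δu/u)²) = √(0.00592 + 0.126 + 0.0553) = 0.432
Q = 2.9e+05, so δQ = 0.432 × 2.9e+05 = 1.25e+05.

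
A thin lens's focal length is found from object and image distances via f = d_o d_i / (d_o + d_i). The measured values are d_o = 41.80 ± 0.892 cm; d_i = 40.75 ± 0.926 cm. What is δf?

∂f/∂d_o = (d_i/(d_o+d_i))² = 0.244;  ∂f/∂d_i = (d_o/(d_o+d_i))² = 0.256
δf = √((∂f/∂d_o · δd_o)² + (∂f/∂d_i · δd_i)²) = √(0.0472 + 0.0564) = 0.322 cm

0.322 cm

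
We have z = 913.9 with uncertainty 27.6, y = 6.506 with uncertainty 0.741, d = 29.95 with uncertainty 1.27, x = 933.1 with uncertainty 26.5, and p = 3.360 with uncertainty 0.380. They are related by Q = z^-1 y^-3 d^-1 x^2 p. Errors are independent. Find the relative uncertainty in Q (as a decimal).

0.368

Q is a product of powers, so relative uncertainties combine in quadrature:
  (-1·δz/z)² = (-1×0.0302)² = 0.000912;  (-3·δy/y)² = (-3×0.114)² = 0.117;  (-1·δd/d)² = (-1×0.0424)² = 0.00180;  (2·δx/x)² = (2×0.0284)² = 0.00323;  (1·δp/p)² = (1×0.113)² = 0.0128
δQ/Q = √(0.135) = 0.368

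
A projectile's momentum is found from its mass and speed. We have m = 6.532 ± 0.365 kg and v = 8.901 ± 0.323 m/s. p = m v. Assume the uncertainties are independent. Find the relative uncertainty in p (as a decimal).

0.0666

Each factor contributes (exponent × relative error)² to (δp/p)²:
  (1·δm/m)² = (1×0.0559)² = 0.00312;  (1·δv/v)² = (1×0.0363)² = 0.00132
δp/p = √(0.00444) = 0.0666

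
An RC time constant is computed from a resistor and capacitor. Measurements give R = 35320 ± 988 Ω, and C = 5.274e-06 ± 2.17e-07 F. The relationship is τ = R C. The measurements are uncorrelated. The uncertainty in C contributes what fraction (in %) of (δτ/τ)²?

(δτ/τ)² = (1·δR/R)² + (1·δC/C)²
  R term: (1×0.0280)² = 0.000782
  C term: (1×0.0411)² = 0.00169
Total = 0.00248. Share from C = 0.00169/0.00248 = 0.684.

68.4%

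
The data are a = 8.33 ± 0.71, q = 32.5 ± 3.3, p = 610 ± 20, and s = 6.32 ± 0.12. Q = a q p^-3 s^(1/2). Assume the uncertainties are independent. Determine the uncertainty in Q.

Relative error in a monomial: (δQ/Q)² = Σ (nᵢ · δxᵢ/xᵢ)².
  (1·δa/a)² = (1×0.0852)² = 0.00726;  (1·δq/q)² = (1×0.102)² = 0.0103;  (-3·δp/p)² = (-3×0.0328)² = 0.00967;  (½·δs/s)² = (0.5×0.0190)² = 9.01e-05
δQ/Q = √(0.0273) = 0.165
Q = 3e-06, so δQ = 0.165 × 3e-06 = 4.96e-07.

4.96e-07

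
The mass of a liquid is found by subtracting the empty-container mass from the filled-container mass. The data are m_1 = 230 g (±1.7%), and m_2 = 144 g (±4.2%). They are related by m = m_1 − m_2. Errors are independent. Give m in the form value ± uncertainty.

86.0 ± 7.20 g

For a sum/difference, combine absolute errors in quadrature:
  (δm_1)² = 15.3;  (δm_2)² = 36.6
δm = √(51.9) = 7.20 g
m = 86.0 g.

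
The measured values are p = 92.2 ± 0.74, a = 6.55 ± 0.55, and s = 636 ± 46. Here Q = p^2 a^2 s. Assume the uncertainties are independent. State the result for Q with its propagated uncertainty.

Since Q is a product/quotient, work with relative uncertainties:
  (2·δp/p)² = (2×0.00803)² = 0.000258;  (2·δa/a)² = (2×0.0840)² = 0.0282;  (1·δs/s)² = (1×0.0723)² = 0.00523
δQ/Q = √(0.0337) = 0.184
Q = 2.32e+08, so δQ = 0.184 × 2.32e+08 = 4.26e+07.

(2.32 ± 0.426) × 10^8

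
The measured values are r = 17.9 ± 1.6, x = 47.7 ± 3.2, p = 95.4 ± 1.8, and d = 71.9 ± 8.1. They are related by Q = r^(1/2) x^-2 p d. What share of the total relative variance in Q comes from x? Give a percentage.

(δQ/Q)² = (½·δr/r)² + (-2·δx/x)² + (1·δp/p)² + (1·δd/d)²
  r term: (0.5×0.0894)² = 0.00200
  x term: (-2×0.0671)² = 0.0180
  p term: (1×0.0189)² = 0.000356
  d term: (1×0.113)² = 0.0127
Total = 0.0330. Share from x = 0.0180/0.0330 = 0.545.

54.5%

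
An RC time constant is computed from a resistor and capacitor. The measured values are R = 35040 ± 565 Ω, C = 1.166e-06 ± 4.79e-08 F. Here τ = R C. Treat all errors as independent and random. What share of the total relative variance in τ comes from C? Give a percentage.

86.7%

(δτ/τ)² = (1·δR/R)² + (1·δC/C)²
  R term: (1×0.0161)² = 0.000260
  C term: (1×0.0411)² = 0.00169
Total = 0.00195. Share from C = 0.00169/0.00195 = 0.867.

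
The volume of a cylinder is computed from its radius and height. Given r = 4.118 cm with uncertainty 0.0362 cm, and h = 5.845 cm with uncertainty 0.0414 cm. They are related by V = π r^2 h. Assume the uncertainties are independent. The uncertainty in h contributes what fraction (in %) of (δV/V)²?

(δV/V)² = (2·δr/r)² + (1·δh/h)²
  r term: (2×0.00879)² = 0.000309
  h term: (1×0.00708)² = 5.02e-05
Total = 0.000359. Share from h = 5.02e-05/0.000359 = 0.140.

14.0%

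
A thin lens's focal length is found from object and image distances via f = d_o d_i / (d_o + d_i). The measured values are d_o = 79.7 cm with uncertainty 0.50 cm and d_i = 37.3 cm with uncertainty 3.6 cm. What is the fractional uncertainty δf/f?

∂f/∂d_o = (d_i/(d_o+d_i))² = 0.102;  ∂f/∂d_i = (d_o/(d_o+d_i))² = 0.464
δf = √((∂f/∂d_o · δd_o)² + (∂f/∂d_i · δd_i)²) = √(0.00258 + 2.79) = 1.67 cm
f = 25.4 cm, so δf/f = 1.67/25.4 = 0.0658.

0.0658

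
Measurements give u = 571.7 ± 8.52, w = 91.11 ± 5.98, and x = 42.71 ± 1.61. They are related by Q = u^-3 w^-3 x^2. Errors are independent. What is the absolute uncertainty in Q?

Each factor contributes (exponent × relative error)² to (δQ/Q)²:
  (-3·δu/u)² = (-3×0.0149)² = 0.00200;  (-3·δw/w)² = (-3×0.0656)² = 0.0388;  (2·δx/x)² = (2×0.0377)² = 0.00568
δQ/Q = √(0.0465) = 0.216
Q = 1.291e-11, so δQ = 0.216 × 1.291e-11 = 2.78e-12.

2.78e-12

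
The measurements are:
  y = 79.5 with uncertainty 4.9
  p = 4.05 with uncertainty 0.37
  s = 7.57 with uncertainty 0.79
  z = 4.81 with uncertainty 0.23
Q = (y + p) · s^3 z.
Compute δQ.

56200

Let u = y + p = 83.5. δu = √(δy² + δp²) = √(24.0 + 0.137) = 4.91, so δu/u = 0.0588.
Q is then a monomial in u, s, z:
δQ/Q = √((δu/u)² + (3·δs/s)² + (1·δz/z)²) = √(0.00346 + 0.0980 + 0.00229) = 0.322
Q = 1.74e+05, so δQ = 0.322 × 1.74e+05 = 56200.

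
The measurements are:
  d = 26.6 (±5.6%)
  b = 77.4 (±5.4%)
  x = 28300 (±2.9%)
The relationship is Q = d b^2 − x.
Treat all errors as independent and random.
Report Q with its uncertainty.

Let p = d·b^2 = 1.59e+05. δp/p = √((1·δd/d)² + (2·δb/b)²) = √(0.00314 + 0.0117) = 0.122, so δp = 19400.
Q = p − x: δQ = √(δp² + δx²) = √(3.76e+08 + 6.74e+05) = 19400
Q = 1.31e+05.

(1.31 ± 0.194) × 10^5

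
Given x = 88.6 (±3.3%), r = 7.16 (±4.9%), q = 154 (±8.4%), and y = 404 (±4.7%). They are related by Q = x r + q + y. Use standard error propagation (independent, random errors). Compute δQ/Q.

Let p = x·r = 634. δp/p = √((1·δx/x)² + (1·δr/r)²) = √(0.00109 + 0.00240) = 0.0591, so δp = 37.5.
Q = p + q + y: δQ = √(δp² + δq² + δy²) = √(1400 + 167 + 361) = 44.0
Q = 1190, so δQ/Q = 44.0/1190 = 0.0369.

0.0369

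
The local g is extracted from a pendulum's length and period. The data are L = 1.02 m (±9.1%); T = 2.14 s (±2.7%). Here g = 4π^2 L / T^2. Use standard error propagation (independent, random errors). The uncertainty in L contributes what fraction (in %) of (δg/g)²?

74.0%

(δg/g)² = (1·δL/L)² + (-2·δT/T)²
  L term: (1×0.0910)² = 0.00828
  T term: (-2×0.0270)² = 0.00292
Total = 0.0112. Share from L = 0.00828/0.0112 = 0.740.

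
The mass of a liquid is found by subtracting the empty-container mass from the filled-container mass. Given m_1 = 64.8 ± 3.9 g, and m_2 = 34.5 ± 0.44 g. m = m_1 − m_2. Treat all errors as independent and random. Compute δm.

Each term contributes (cᵢ δxᵢ)² to (δm)²:
  (δm_1)² = 15.2;  (δm_2)² = 0.194
δm = √(15.4) = 3.92 g

3.92 g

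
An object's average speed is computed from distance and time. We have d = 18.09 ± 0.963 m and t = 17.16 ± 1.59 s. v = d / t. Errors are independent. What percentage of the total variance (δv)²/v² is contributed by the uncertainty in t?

(δv/v)² = (1·δd/d)² + (-1·δt/t)²
  d term: (1×0.0532)² = 0.00283
  t term: (-1×0.0927)² = 0.00859
Total = 0.0114. Share from t = 0.00859/0.0114 = 0.752.

75.2%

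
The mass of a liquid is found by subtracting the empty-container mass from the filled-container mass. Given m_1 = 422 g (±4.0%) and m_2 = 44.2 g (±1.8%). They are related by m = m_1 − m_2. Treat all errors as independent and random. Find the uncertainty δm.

Sums and differences: (δm)² = Σ (cᵢ δxᵢ)².
  (δm_1)² = 285;  (δm_2)² = 0.633
δm = √(286) = 16.9 g

16.9 g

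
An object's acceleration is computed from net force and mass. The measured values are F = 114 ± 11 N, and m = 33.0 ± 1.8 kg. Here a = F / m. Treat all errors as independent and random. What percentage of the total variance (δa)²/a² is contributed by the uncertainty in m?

24.2%

(δa/a)² = (1·δF/F)² + (-1·δm/m)²
  F term: (1×0.0965)² = 0.00931
  m term: (-1×0.0545)² = 0.00298
Total = 0.0123. Share from m = 0.00298/0.0123 = 0.242.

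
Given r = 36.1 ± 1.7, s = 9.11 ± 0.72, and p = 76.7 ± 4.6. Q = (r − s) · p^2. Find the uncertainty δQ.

21900

Let u = r − s = 27.0. δu = √(δr² + δs²) = √(2.89 + 0.518) = 1.85, so δu/u = 0.0684.
Q is then a monomial in u, p:
δQ/Q = √((δu/u)² + (2·δp/p)²) = √(0.00468 + 0.0144) = 0.138
Q = 1.59e+05, so δQ = 0.138 × 1.59e+05 = 21900.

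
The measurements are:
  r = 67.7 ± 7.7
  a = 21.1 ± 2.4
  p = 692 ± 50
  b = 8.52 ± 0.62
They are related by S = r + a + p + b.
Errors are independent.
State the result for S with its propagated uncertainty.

Sums and differences: (δS)² = Σ (cᵢ δxᵢ)².
  (δr)² = 59.3;  (δa)² = 5.76;  (δp)² = 2500;  (δb)² = 0.384
δS = √(2570) = 50.7
S = 789.

789 ± 50.7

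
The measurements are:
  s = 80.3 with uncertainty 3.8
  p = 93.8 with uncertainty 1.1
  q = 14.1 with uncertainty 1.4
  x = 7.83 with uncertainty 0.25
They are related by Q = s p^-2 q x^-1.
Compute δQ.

Relative error in a monomial: (δQ/Q)² = Σ (nᵢ · δxᵢ/xᵢ)².
  (1·δs/s)² = (1×0.0473)² = 0.00224;  (-2·δp/p)² = (-2×0.0117)² = 0.000550;  (1·δq/q)² = (1×0.0993)² = 0.00986;  (-1·δx/x)² = (-1×0.0319)² = 0.00102
δQ/Q = √(0.0137) = 0.117
Q = 0.0164, so δQ = 0.117 × 0.0164 = 0.00192.

0.00192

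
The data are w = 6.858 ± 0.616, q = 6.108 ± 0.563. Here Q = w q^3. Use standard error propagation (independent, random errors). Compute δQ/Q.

0.291

Q is a product of powers, so relative uncertainties combine in quadrature:
  (1·δw/w)² = (1×0.0898)² = 0.00807;  (3·δq/q)² = (3×0.0922)² = 0.0765
δQ/Q = √(0.0845) = 0.291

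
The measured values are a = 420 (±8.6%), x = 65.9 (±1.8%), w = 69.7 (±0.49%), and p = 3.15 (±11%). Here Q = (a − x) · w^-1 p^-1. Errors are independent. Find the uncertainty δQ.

0.242

Let u = a − x = 354. δu = √(δa² + δx²) = √(1300 + 1.41) = 36.1, so δu/u = 0.102.
Q is then a monomial in u, w, p:
δQ/Q = √((δu/u)² + (-1·δw/w)² + (-1·δp/p)²) = √(0.0104 + 2.4e-05 + 0.0121) = 0.150
Q = 1.61, so δQ = 0.150 × 1.61 = 0.242.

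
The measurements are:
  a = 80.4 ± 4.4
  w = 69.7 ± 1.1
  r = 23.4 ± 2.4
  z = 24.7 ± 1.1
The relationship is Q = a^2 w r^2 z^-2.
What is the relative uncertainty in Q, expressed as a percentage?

24.9%

Products/powers → add relative errors in quadrature, weighted by exponent:
  (2·δa/a)² = (2×0.0547)² = 0.0120;  (1·δw/w)² = (1×0.0158)² = 0.000249;  (2·δr/r)² = (2×0.103)² = 0.0421;  (-2·δz/z)² = (-2×0.0445)² = 0.00793
δQ/Q = √(0.0622) = 0.249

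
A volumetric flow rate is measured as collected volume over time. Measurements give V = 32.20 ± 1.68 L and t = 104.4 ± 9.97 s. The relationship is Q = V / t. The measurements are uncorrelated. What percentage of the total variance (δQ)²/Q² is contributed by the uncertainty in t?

(δQ/Q)² = (1·δV/V)² + (-1·δt/t)²
  V term: (1×0.0522)² = 0.00272
  t term: (-1×0.0955)² = 0.00912
Total = 0.0118. Share from t = 0.00912/0.0118 = 0.770.

77.0%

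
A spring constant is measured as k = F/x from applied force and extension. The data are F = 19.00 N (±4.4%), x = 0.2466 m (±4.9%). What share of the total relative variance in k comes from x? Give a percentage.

(δk/k)² = (1·δF/F)² + (-1·δx/x)²
  F term: (1×0.0440)² = 0.00194
  x term: (-1×0.0490)² = 0.00240
Total = 0.00434. Share from x = 0.00240/0.00434 = 0.554.

55.4%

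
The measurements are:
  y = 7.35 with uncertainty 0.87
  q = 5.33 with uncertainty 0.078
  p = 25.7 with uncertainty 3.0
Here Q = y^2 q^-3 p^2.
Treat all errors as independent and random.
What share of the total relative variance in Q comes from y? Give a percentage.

(δQ/Q)² = (2·δy/y)² + (-3·δq/q)² + (2·δp/p)²
  y term: (2×0.118)² = 0.0560
  q term: (-3×0.0146)² = 0.00193
  p term: (2×0.117)² = 0.0545
Total = 0.112. Share from y = 0.0560/0.112 = 0.498.

49.8%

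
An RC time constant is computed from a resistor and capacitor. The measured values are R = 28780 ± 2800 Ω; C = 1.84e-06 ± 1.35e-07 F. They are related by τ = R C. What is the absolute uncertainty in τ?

Relative error in a monomial: (δτ/τ)² = Σ (nᵢ · δxᵢ/xᵢ)².
  (1·δR/R)² = (1×0.0973)² = 0.00947;  (1·δC/C)² = (1×0.0734)² = 0.00538
δτ/τ = √(0.0148) = 0.122
τ = 0.05296 s, so δτ = 0.122 × 0.05296 = 0.00645 s.

0.00645 s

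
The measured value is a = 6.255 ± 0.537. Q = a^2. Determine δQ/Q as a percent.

For a monomial Q ∝ a^2, fractional errors add in quadrature:
  (2·δa/a)² = (2×0.0859)² = 0.0295
δQ/Q = √(0.0295) = 0.172

17.2%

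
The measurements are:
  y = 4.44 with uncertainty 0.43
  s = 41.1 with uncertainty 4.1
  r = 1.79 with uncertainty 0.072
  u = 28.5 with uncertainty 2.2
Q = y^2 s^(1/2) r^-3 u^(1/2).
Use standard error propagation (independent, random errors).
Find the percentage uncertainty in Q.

Q is a product of powers, so relative uncertainties combine in quadrature:
  (2·δy/y)² = (2×0.0968)² = 0.0375;  (½·δs/s)² = (0.5×0.0998)² = 0.00249;  (-3·δr/r)² = (-3×0.0402)² = 0.0146;  (½·δu/u)² = (0.5×0.0772)² = 0.00149
δQ/Q = √(0.0561) = 0.237

23.7%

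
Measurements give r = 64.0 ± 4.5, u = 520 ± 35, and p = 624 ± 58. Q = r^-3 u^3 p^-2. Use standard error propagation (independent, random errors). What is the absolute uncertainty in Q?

0.000477

Products/powers → add relative errors in quadrature, weighted by exponent:
  (-3·δr/r)² = (-3×0.0703)² = 0.0445;  (3·δu/u)² = (3×0.0673)² = 0.0408;  (-2·δp/p)² = (-2×0.0929)² = 0.0346
δQ/Q = √(0.120) = 0.346
Q = 0.00138, so δQ = 0.346 × 0.00138 = 0.000477.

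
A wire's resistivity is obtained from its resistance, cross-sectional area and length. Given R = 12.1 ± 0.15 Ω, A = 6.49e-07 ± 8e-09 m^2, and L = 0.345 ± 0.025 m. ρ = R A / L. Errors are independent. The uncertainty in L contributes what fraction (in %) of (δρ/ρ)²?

(δρ/ρ)² = (1·δR/R)² + (1·δA/A)² + (-1·δL/L)²
  R term: (1×0.0124)² = 0.000154
  A term: (1×0.0123)² = 0.000152
  L term: (-1×0.0725)² = 0.00525
Total = 0.00556. Share from L = 0.00525/0.00556 = 0.945.

94.5%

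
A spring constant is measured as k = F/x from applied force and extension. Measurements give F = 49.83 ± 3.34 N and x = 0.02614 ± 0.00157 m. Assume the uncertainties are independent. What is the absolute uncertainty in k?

Products/powers → add relative errors in quadrature, weighted by exponent:
  (1·δF/F)² = (1×0.0670)² = 0.00449;  (-1·δx/x)² = (-1×0.0601)² = 0.00361
δk/k = √(0.00810) = 0.0900
k = 1906 N/m, so δk = 0.0900 × 1906 = 172 N/m.

172 N/m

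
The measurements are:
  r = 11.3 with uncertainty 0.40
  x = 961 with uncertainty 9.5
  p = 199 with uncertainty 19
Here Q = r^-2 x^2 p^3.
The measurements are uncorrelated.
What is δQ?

Relative error in a monomial: (δQ/Q)² = Σ (nᵢ · δxᵢ/xᵢ)².
  (-2·δr/r)² = (-2×0.0354)² = 0.00501;  (2·δx/x)² = (2×0.00989)² = 0.000391;  (3·δp/p)² = (3×0.0955)² = 0.0820
δQ/Q = √(0.0874) = 0.296
Q = 5.7e+10, so δQ = 0.296 × 5.7e+10 = 1.69e+10.

1.69e+10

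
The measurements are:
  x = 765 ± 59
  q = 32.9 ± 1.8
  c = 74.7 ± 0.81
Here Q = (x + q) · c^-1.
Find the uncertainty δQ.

Let u = x + q = 798. δu = √(δx² + δq²) = √(3480 + 3.24) = 59.0, so δu/u = 0.0740.
Q is then a monomial in u, c:
δQ/Q = √((δu/u)² + (-1·δc/c)²) = √(0.00547 + 0.000118) = 0.0748
Q = 10.7, so δQ = 0.0748 × 10.7 = 0.799.

0.799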